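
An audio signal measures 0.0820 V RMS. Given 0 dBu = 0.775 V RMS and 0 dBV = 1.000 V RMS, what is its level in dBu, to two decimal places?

dBu = 20·log₁₀(V / 0.775 V).
20·log₁₀(0.0820/0.775) = -19.51 dBu.

-19.51 dBu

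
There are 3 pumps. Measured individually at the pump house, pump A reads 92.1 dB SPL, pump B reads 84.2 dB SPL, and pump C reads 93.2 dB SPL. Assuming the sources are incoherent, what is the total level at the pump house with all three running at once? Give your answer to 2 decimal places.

95.99 dB SPL

Add the sources as powers (linear), then convert back to dB:
L_total = 10·log₁₀(10^(92.1/10) + 10^(84.2/10) + 10^(93.2/10)) = 10·log₁₀(3974000000) = 95.99 dB SPL.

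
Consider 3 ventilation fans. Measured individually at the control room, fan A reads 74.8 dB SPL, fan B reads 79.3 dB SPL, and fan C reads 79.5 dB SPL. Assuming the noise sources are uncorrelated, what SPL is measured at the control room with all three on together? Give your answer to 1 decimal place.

83.1 dB SPL

Incoherent sources sum as intensities:
L_total = 10·log₁₀(10^(74.8/10) + 10^(79.3/10) + 10^(79.5/10)) = 10·log₁₀(204400000) = 83.1 dB SPL.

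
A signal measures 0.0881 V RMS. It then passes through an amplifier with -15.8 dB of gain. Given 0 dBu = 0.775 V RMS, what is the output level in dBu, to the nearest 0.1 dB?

-34.7 dBu

Input level: 20·log₁₀(0.0881/0.775) = -18.89 dBu.
Output: -18.89 − 15.8 = -34.7 dBu.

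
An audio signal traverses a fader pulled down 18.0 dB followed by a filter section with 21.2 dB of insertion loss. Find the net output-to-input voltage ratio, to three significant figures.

0.0110

Net gain = (−18.0) + (−21.2) = -39.2 dB.
Voltage ratio = 10^(-39.2/20) = 0.0110.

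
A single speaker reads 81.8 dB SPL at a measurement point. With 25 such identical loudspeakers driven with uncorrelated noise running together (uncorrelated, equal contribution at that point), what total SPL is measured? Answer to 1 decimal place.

25 equal incoherent sources raise the level by 10·log₁₀(25) = 13.98 dB.
L_total = 81.8 + 13.98 = 95.8 dB SPL.

95.8 dB SPL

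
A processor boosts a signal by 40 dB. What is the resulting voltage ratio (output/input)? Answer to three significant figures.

100

Voltage ratio = 10^(dB/20).
10^(40/20) = 10^(2.000) = 100.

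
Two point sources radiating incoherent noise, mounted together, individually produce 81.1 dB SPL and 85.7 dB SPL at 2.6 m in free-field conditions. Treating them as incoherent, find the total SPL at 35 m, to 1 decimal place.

64.4 dB SPL

Combined at 2.6 m: 10·log₁₀(10^(81.1/10)+10^(85.7/10)) = 86.99 dB SPL.
Then apply −20·log₁₀(35/2.6) = -22.58 dB → 64.4 dB SPL.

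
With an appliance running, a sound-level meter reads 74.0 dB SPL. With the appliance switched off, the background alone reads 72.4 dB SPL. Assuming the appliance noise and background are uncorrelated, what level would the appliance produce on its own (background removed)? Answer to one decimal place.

68.9 dB SPL

Remove the background by subtracting linear intensities:
L_src = 10·log₁₀(10^(74.0/10) − 10^(72.4/10)) = 10·log₁₀(7741000) = 68.9 dB SPL.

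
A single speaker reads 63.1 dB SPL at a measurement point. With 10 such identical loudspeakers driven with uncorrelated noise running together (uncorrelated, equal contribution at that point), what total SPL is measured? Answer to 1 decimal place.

10 equal incoherent sources raise the level by 10·log₁₀(10) = 10.00 dB.
L_total = 63.1 + 10.00 = 73.1 dB SPL.

73.1 dB SPL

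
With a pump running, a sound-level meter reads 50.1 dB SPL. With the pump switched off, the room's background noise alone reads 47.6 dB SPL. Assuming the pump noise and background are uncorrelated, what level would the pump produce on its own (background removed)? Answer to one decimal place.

Background correction is a power subtraction:
L_src = 10·log₁₀(10^(50.1/10) − 10^(47.6/10)) = 10·log₁₀(44790) = 46.5 dB SPL.

46.5 dB SPL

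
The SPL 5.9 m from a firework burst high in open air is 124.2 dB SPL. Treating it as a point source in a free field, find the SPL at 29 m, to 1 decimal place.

110.4 dB SPL

Inverse-square spreading gives ΔL = −20·log₁₀(d₂/d₁).
ΔL = −20·log₁₀(29/5.9) = -13.83 dB, so L₂ = 124.2 + (-13.83) = 110.4 dB SPL.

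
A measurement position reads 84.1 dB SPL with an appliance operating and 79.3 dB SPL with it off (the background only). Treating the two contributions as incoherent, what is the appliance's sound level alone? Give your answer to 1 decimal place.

82.4 dB SPL

Remove the background by subtracting linear intensities:
L_src = 10·log₁₀(10^(84.1/10) − 10^(79.3/10)) = 10·log₁₀(171900000) = 82.4 dB SPL.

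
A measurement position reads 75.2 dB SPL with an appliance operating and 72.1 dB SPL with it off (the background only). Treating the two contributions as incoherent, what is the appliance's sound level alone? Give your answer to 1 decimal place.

72.3 dB SPL

Subtract intensities: L_src = 10·log₁₀(10^(L_total/10) − 10^(L_bg/10)).
L_src = 10·log₁₀(10^(75.2/10) − 10^(72.1/10)) = 10·log₁₀(16900000) = 72.3 dB SPL.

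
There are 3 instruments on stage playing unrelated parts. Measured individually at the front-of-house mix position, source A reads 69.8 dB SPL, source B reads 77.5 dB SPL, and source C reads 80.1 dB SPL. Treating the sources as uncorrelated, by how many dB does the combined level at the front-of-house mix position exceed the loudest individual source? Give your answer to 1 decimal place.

2.2 dB

Add the sources as powers (linear), then convert back to dB:
L_total = 10·log₁₀(10^(69.8/10) + 10^(77.5/10) + 10^(80.1/10)) = 82.26 dB SPL.
Excess over the loudest (80.1 dB): 82.26 − 80.1 = 2.2 dB.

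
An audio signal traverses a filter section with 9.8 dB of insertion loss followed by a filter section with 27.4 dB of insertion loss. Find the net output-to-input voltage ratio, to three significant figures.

0.0138

Net gain = (−9.8) + (−27.4) = -37.2 dB.
Voltage ratio = 10^(-37.2/20) = 0.0138.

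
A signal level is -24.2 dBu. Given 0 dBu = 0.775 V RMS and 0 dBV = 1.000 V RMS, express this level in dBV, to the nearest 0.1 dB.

The offset between the scales is 20·log₁₀(0.775/1.000) = −2.214 dB.
So dBV = -24.2 − 2.214 = -26.4 dBV.

-26.4 dBV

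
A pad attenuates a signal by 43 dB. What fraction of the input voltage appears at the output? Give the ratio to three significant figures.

0.00708

Voltage ratio = 10^(dB/20).
10^(-43/20) = 10^(-2.150) = 0.00708.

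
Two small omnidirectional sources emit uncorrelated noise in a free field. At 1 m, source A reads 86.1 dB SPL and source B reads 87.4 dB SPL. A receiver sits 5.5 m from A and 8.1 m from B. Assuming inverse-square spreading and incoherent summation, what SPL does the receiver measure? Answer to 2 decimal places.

73.39 dB SPL

At the listener: L_A = 86.1 − 20·log₁₀(5.5) = 71.293 dB; L_B = 87.4 − 20·log₁₀(8.1) = 69.230 dB.
Combined: 10·log₁₀(10^(71.293/10)+10^(69.230/10)) = 73.39 dB SPL.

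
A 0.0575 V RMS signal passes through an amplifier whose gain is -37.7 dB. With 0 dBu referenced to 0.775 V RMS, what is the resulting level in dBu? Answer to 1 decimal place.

Input level: 20·log₁₀(0.0575/0.775) = -22.59 dBu.
Output: -22.59 − 37.7 = -60.3 dBu.

-60.3 dBu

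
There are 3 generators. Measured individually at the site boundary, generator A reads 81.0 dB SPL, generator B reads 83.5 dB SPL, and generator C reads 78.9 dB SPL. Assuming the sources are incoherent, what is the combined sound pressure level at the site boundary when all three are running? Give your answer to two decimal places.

86.31 dB SPL

Uncorrelated sources add in intensity (power), not in dB.
L_total = 10·log₁₀(10^(81.0/10) + 10^(83.5/10) + 10^(78.9/10)) = 10·log₁₀(427400000) = 86.31 dB SPL.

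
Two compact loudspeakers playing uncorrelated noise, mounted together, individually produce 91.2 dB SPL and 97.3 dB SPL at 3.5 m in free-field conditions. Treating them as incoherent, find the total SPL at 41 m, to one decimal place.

76.9 dB SPL

Combined at 3.5 m: 10·log₁₀(10^(91.2/10)+10^(97.3/10)) = 98.25 dB SPL.
Then apply −20·log₁₀(41/3.5) = -21.37 dB → 76.9 dB SPL.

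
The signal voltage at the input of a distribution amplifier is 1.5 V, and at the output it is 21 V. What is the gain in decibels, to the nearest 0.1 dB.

22.9 dB

Voltage ratio → dB uses the 20·log₁₀ form:
20·log₁₀(21/1.5) = 20·log₁₀(14.00) = 22.9 dB.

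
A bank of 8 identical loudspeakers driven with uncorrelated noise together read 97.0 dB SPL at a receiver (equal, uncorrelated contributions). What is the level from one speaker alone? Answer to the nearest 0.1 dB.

88.0 dB SPL

8 equal incoherent sources add 10·log₁₀(8) = 9.03 dB over one source.
L_one = 97.0 − 9.03 = 88.0 dB SPL.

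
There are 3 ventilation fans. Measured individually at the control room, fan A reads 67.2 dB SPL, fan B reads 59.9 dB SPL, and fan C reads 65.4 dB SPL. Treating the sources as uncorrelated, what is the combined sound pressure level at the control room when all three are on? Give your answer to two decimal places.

Incoherent sources sum as intensities:
L_total = 10·log₁₀(10^(67.2/10) + 10^(59.9/10) + 10^(65.4/10)) = 10·log₁₀(9693000) = 69.86 dB SPL.

69.86 dB SPL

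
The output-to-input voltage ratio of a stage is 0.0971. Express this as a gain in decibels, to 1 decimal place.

-20.3 dB

For a voltage ratio, dB = 20·log₁₀(V₂/V₁).
20·log₁₀(0.0971) = -20.3 dB.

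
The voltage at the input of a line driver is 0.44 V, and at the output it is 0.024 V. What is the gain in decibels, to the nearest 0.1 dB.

-25.3 dB

For a voltage ratio, dB = 20·log₁₀(V₂/V₁).
20·log₁₀(0.024/0.44) = 20·log₁₀(0.05455) = -25.3 dB.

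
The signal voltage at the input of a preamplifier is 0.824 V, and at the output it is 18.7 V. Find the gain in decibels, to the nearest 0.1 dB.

Voltage ratio → dB uses the 20·log₁₀ form:
20·log₁₀(18.7/0.824) = 20·log₁₀(22.69) = 27.1 dB.

27.1 dB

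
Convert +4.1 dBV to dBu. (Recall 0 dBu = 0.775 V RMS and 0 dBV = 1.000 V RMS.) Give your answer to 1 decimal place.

+6.3 dBu

The offset between the scales is 20·log₁₀(0.775/1.000) = −2.214 dB.
So dBu = +4.1 + 2.214 = +6.3 dBu.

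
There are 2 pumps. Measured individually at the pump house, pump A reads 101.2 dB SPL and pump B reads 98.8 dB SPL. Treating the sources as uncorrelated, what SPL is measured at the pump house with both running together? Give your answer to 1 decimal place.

103.2 dB SPL

Incoherent sources sum as intensities:
L_total = 10·log₁₀(10^(101.2/10) + 10^(98.8/10)) = 10·log₁₀(20768000000) = 103.2 dB SPL.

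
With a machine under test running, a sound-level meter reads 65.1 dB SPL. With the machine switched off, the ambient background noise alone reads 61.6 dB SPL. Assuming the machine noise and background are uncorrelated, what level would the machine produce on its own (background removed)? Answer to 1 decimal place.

62.5 dB SPL

Background correction is a power subtraction:
L_src = 10·log₁₀(10^(65.1/10) − 10^(61.6/10)) = 10·log₁₀(1790000) = 62.5 dB SPL.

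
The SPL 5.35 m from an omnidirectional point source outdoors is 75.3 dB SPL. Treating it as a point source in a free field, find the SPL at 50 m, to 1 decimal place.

For a point source in a free field, ΔL = −20·log₁₀(d₂/d₁).
ΔL = −20·log₁₀(50/5.35) = -19.41 dB, so L₂ = 75.3 + (-19.41) = 55.9 dB SPL.

55.9 dB SPL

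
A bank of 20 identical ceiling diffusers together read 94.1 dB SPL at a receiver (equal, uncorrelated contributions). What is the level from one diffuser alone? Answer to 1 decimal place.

20 equal incoherent sources add 10·log₁₀(20) = 13.01 dB over one source.
L_one = 94.1 − 13.01 = 81.1 dB SPL.

81.1 dB SPL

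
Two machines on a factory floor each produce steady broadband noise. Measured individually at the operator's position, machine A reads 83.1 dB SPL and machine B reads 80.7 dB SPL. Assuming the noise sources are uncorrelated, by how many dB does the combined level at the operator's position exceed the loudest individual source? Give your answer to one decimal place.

2.0 dB

Add the sources as powers (linear), then convert back to dB:
L_total = 10·log₁₀(10^(83.1/10) + 10^(80.7/10)) = 85.07 dB SPL.
Excess over the loudest (83.1 dB): 85.07 − 83.1 = 2.0 dB.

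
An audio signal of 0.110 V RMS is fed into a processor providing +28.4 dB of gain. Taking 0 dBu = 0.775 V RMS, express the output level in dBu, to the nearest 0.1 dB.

Input level: 20·log₁₀(0.110/0.775) = -16.96 dBu.
Output: -16.96 + 28.4 = +11.4 dBu.

+11.4 dBu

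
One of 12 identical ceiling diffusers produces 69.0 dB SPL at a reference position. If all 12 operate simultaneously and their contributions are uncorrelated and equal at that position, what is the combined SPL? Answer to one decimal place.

12 equal incoherent sources raise the level by 10·log₁₀(12) = 10.79 dB.
L_total = 69.0 + 10.79 = 79.8 dB SPL.

79.8 dB SPL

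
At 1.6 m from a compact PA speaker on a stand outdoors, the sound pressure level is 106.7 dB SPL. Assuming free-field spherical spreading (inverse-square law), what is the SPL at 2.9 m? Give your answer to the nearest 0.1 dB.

101.5 dB SPL

For a point source in a free field, ΔL = −20·log₁₀(d₂/d₁).
ΔL = −20·log₁₀(2.9/1.6) = -5.17 dB, so L₂ = 106.7 + (-5.17) = 101.5 dB SPL.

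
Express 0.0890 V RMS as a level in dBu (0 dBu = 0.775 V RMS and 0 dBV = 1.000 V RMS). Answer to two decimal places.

-18.80 dBu

dBu = 20·log₁₀(V / 0.775 V).
20·log₁₀(0.0890/0.775) = -18.80 dBu.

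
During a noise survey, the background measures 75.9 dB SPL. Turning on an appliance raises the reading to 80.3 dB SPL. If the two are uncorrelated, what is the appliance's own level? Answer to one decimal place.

Subtract intensities: L_src = 10·log₁₀(10^(L_total/10) − 10^(L_bg/10)).
L_src = 10·log₁₀(10^(80.3/10) − 10^(75.9/10)) = 10·log₁₀(68250000) = 78.3 dB SPL.

78.3 dB SPL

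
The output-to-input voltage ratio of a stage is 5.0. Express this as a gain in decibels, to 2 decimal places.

For a voltage ratio, dB = 20·log₁₀(V₂/V₁).
20·log₁₀(5.0) = 13.98 dB.

13.98 dB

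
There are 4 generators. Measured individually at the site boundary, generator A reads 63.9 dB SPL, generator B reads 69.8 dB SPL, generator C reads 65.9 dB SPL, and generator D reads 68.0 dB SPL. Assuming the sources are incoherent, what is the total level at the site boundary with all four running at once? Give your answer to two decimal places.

Uncorrelated sources add in intensity (power), not in dB.
L_total = 10·log₁₀(10^(63.9/10) + 10^(69.8/10) + 10^(65.9/10) + 10^(68.0/10)) = 10·log₁₀(22200000) = 73.46 dB SPL.

73.46 dB SPL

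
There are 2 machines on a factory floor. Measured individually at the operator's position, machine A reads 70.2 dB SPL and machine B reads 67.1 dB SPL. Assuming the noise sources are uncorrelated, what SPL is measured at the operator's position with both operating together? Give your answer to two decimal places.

71.93 dB SPL

Add the sources as powers (linear), then convert back to dB:
L_total = 10·log₁₀(10^(70.2/10) + 10^(67.1/10)) = 10·log₁₀(15600000) = 71.93 dB SPL.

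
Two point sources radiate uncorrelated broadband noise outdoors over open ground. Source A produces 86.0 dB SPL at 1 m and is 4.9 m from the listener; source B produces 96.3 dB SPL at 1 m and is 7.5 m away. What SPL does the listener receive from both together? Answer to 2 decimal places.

At the listener: L_A = 86.0 − 20·log₁₀(4.9) = 72.196 dB; L_B = 96.3 − 20·log₁₀(7.5) = 78.799 dB.
Combined: 10·log₁₀(10^(72.196/10)+10^(78.799/10)) = 79.66 dB SPL.

79.66 dB SPL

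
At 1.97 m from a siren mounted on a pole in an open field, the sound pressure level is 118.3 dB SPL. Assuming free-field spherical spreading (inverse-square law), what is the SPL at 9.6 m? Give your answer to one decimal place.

104.5 dB SPL

For a point source in a free field, ΔL = −20·log₁₀(d₂/d₁).
ΔL = −20·log₁₀(9.6/1.97) = -13.76 dB, so L₂ = 118.3 + (-13.76) = 104.5 dB SPL.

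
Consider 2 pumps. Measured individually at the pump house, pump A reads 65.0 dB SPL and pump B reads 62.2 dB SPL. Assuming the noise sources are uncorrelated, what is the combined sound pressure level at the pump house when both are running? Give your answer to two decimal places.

66.83 dB SPL

Incoherent sources sum as intensities:
L_total = 10·log₁₀(10^(65.0/10) + 10^(62.2/10)) = 10·log₁₀(4822000) = 66.83 dB SPL.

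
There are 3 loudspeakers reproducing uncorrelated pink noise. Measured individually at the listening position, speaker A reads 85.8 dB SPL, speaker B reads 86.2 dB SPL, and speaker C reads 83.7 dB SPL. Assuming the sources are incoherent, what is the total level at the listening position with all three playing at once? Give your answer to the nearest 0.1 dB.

Incoherent sources sum as intensities:
L_total = 10·log₁₀(10^(85.8/10) + 10^(86.2/10) + 10^(83.7/10)) = 10·log₁₀(1031000000) = 90.1 dB SPL.

90.1 dB SPL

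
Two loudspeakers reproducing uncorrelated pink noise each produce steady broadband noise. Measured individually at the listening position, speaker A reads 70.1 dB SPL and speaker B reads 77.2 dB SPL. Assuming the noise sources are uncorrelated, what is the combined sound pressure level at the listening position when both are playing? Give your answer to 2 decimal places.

77.97 dB SPL

Incoherent sources sum as intensities:
L_total = 10·log₁₀(10^(70.1/10) + 10^(77.2/10)) = 10·log₁₀(62710000) = 77.97 dB SPL.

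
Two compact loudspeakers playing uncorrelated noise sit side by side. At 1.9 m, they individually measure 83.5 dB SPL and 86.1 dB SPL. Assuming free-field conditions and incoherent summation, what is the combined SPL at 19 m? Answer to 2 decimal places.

68.00 dB SPL

Combined at 1.9 m: 10·log₁₀(10^(83.5/10)+10^(86.1/10)) = 88.002 dB SPL.
Then apply −20·log₁₀(19/1.9) = -20.000 dB → 68.00 dB SPL.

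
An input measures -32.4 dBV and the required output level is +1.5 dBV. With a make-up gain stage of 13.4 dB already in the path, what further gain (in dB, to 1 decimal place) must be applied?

20.5 dB

The required make-up gain is the shortfall in the dB sum.
G = +1.5 − (-32.4) − 13.4 = 20.5 dB.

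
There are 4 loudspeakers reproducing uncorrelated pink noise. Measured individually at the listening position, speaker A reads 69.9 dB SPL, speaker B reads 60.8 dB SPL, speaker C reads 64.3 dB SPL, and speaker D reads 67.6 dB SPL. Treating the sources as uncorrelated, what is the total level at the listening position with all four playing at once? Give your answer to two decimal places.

72.88 dB SPL

Add the sources as powers (linear), then convert back to dB:
L_total = 10·log₁₀(10^(69.9/10) + 10^(60.8/10) + 10^(64.3/10) + 10^(67.6/10)) = 10·log₁₀(19420000) = 72.88 dB SPL.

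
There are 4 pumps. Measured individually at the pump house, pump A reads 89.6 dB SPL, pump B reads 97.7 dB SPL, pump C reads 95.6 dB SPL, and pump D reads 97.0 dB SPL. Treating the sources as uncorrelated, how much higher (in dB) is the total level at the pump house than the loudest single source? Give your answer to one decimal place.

Incoherent sources sum as intensities:
L_total = 10·log₁₀(10^(89.6/10) + 10^(97.7/10) + 10^(95.6/10) + 10^(97.0/10)) = 101.89 dB SPL.
Excess over the loudest (97.7 dB): 101.89 − 97.7 = 4.2 dB.

4.2 dB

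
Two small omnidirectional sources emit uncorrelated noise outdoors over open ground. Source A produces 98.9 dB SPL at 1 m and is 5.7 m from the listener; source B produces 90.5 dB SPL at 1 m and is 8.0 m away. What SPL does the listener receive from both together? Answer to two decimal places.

At the listener: L_A = 98.9 − 20·log₁₀(5.7) = 83.783 dB; L_B = 90.5 − 20·log₁₀(8.0) = 72.438 dB.
Combined: 10·log₁₀(10^(83.783/10)+10^(72.438/10)) = 84.09 dB SPL.

84.09 dB SPL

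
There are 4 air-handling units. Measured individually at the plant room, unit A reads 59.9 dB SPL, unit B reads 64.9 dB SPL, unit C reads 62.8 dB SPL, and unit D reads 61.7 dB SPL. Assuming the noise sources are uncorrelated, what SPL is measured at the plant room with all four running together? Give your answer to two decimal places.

Add the sources as powers (linear), then convert back to dB:
L_total = 10·log₁₀(10^(59.9/10) + 10^(64.9/10) + 10^(62.8/10) + 10^(61.7/10)) = 10·log₁₀(7452000) = 68.72 dB SPL.

68.72 dB SPL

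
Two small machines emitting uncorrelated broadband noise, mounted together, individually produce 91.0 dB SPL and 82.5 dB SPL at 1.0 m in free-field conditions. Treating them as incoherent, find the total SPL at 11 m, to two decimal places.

70.75 dB SPL

Combined at 1.0 m: 10·log₁₀(10^(91.0/10)+10^(82.5/10)) = 91.574 dB SPL.
Then apply −20·log₁₀(11/1.0) = -20.828 dB → 70.75 dB SPL.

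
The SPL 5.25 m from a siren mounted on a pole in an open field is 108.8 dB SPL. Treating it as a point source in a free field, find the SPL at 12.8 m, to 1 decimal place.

101.1 dB SPL

Free-field point source: level drops by 20·log₁₀ of the distance ratio.
ΔL = −20·log₁₀(12.8/5.25) = -7.74 dB, so L₂ = 108.8 + (-7.74) = 101.1 dB SPL.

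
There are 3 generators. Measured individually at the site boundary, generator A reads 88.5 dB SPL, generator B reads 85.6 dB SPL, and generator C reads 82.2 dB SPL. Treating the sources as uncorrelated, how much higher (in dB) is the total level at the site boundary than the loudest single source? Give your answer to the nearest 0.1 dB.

Add the sources as powers (linear), then convert back to dB:
L_total = 10·log₁₀(10^(88.5/10) + 10^(85.6/10) + 10^(82.2/10)) = 90.92 dB SPL.
Excess over the loudest (88.5 dB): 90.92 − 88.5 = 2.4 dB.

2.4 dB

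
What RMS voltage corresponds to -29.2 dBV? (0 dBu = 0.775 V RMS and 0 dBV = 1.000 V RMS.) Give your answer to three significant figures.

0.0347 V

V = 1.000 V × 10^(-29.2/20).
= 1.000 × 0.03467 = 0.0347 V.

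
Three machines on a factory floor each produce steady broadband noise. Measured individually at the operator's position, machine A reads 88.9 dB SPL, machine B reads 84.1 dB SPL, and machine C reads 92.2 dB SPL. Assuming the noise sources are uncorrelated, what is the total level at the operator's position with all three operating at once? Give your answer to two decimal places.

94.30 dB SPL

Uncorrelated sources add in intensity (power), not in dB.
L_total = 10·log₁₀(10^(88.9/10) + 10^(84.1/10) + 10^(92.2/10)) = 10·log₁₀(2693000000) = 94.30 dB SPL.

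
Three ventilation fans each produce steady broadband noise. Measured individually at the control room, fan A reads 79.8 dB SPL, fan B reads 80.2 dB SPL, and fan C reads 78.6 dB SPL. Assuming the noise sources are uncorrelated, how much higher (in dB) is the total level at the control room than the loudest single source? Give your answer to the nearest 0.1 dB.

4.2 dB

Add the sources as powers (linear), then convert back to dB:
L_total = 10·log₁₀(10^(79.8/10) + 10^(80.2/10) + 10^(78.6/10)) = 84.36 dB SPL.
Excess over the loudest (80.2 dB): 84.36 − 80.2 = 4.2 dB.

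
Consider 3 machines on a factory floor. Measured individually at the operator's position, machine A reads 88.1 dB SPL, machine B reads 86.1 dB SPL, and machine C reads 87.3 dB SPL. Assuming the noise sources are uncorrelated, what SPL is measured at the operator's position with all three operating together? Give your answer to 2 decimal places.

92.01 dB SPL

Incoherent sources sum as intensities:
L_total = 10·log₁₀(10^(88.1/10) + 10^(86.1/10) + 10^(87.3/10)) = 10·log₁₀(1590000000) = 92.01 dB SPL.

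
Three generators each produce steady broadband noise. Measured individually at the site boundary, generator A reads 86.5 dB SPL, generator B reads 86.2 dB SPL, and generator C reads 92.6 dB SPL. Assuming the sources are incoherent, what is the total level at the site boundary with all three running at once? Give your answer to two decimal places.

94.29 dB SPL

Add the sources as powers (linear), then convert back to dB:
L_total = 10·log₁₀(10^(86.5/10) + 10^(86.2/10) + 10^(92.6/10)) = 10·log₁₀(2683000000) = 94.29 dB SPL.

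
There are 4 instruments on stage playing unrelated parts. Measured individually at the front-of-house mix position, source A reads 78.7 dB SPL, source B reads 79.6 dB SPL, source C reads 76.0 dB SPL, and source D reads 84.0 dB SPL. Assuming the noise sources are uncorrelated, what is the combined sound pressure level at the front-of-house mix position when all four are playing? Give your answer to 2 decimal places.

86.59 dB SPL

Uncorrelated sources add in intensity (power), not in dB.
L_total = 10·log₁₀(10^(78.7/10) + 10^(79.6/10) + 10^(76.0/10) + 10^(84.0/10)) = 10·log₁₀(456300000) = 86.59 dB SPL.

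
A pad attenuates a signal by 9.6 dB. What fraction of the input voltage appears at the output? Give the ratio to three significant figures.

0.331

Voltage ratio = 10^(dB/20).
10^(-9.6/20) = 10^(-0.4800) = 0.331.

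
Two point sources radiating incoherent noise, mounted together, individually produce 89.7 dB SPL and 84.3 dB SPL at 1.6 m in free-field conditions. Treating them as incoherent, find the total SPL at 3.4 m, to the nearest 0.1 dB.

Combined at 1.6 m: 10·log₁₀(10^(89.7/10)+10^(84.3/10)) = 90.80 dB SPL.
Then apply −20·log₁₀(3.4/1.6) = -6.55 dB → 84.3 dB SPL.

84.3 dB SPL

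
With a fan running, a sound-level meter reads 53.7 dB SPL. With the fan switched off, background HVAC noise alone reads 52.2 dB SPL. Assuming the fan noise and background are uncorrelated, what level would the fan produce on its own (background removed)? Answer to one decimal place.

48.4 dB SPL

Remove the background by subtracting linear intensities:
L_src = 10·log₁₀(10^(53.7/10) − 10^(52.2/10)) = 10·log₁₀(68460) = 48.4 dB SPL.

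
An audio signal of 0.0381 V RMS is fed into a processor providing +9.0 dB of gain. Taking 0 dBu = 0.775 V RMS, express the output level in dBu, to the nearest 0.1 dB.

-17.2 dBu

Input level: 20·log₁₀(0.0381/0.775) = -26.17 dBu.
Output: -26.17 + 9.0 = -17.2 dBu.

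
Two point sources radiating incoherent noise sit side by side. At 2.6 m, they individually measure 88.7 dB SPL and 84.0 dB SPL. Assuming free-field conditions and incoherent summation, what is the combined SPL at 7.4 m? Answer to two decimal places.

Combined at 2.6 m: 10·log₁₀(10^(88.7/10)+10^(84.0/10)) = 89.967 dB SPL.
Then apply −20·log₁₀(7.4/2.6) = -9.085 dB → 80.88 dB SPL.

80.88 dB SPL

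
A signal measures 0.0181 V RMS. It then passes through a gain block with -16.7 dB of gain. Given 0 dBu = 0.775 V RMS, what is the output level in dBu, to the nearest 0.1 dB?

Input level: 20·log₁₀(0.0181/0.775) = -32.63 dBu.
Output: -32.63 − 16.7 = -49.3 dBu.

-49.3 dBu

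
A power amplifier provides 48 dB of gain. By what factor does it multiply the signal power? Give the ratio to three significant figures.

63100

Power ratio = 10^(dB/10).
10^(48/10) = 10^(4.800) = 63100.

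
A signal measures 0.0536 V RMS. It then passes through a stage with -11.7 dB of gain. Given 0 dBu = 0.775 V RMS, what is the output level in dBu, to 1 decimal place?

Input level: 20·log₁₀(0.0536/0.775) = -23.20 dBu.
Output: -23.20 − 11.7 = -34.9 dBu.

-34.9 dBu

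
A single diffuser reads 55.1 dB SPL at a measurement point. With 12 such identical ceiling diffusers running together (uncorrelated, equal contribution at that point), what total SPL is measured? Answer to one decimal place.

65.9 dB SPL

12 equal incoherent sources raise the level by 10·log₁₀(12) = 10.79 dB.
L_total = 55.1 + 10.79 = 65.9 dB SPL.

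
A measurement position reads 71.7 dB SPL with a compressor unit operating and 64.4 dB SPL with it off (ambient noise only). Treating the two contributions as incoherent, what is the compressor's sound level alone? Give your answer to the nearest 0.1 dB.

70.8 dB SPL

Background correction is a power subtraction:
L_src = 10·log₁₀(10^(71.7/10) − 10^(64.4/10)) = 10·log₁₀(12040000) = 70.8 dB SPL.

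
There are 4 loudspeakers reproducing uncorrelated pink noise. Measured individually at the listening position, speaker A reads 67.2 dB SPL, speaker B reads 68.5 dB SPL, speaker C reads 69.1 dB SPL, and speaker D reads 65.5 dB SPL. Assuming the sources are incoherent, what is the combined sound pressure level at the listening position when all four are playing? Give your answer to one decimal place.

73.8 dB SPL

Add the sources as powers (linear), then convert back to dB:
L_total = 10·log₁₀(10^(67.2/10) + 10^(68.5/10) + 10^(69.1/10) + 10^(65.5/10)) = 10·log₁₀(24000000) = 73.8 dB SPL.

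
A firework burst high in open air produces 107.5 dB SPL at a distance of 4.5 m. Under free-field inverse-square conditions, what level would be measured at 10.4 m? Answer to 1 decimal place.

Free-field point source: level drops by 20·log₁₀ of the distance ratio.
ΔL = −20·log₁₀(10.4/4.5) = -7.28 dB, so L₂ = 107.5 + (-7.28) = 100.2 dB SPL.

100.2 dB SPL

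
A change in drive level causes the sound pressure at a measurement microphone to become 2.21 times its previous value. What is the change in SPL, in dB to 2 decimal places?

6.89 dB

SPL change from a pressure ratio uses the 20·log₁₀ form:
20·log₁₀(2.21) = 6.89 dB.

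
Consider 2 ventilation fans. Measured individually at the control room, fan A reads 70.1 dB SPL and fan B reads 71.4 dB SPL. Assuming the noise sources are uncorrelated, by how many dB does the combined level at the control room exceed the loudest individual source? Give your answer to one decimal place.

2.4 dB

Uncorrelated sources add in intensity (power), not in dB.
L_total = 10·log₁₀(10^(70.1/10) + 10^(71.4/10)) = 73.81 dB SPL.
Excess over the loudest (71.4 dB): 73.81 − 71.4 = 2.4 dB.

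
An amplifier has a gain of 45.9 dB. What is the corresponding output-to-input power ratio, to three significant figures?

Power ratio = 10^(dB/10).
10^(45.9/10) = 10^(4.590) = 38900.

38900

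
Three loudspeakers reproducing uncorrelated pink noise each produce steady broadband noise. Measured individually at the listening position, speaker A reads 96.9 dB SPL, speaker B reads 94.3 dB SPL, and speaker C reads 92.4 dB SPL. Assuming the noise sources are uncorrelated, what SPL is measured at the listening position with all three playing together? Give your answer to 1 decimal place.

99.7 dB SPL

Add the sources as powers (linear), then convert back to dB:
L_total = 10·log₁₀(10^(96.9/10) + 10^(94.3/10) + 10^(92.4/10)) = 10·log₁₀(9327000000) = 99.7 dB SPL.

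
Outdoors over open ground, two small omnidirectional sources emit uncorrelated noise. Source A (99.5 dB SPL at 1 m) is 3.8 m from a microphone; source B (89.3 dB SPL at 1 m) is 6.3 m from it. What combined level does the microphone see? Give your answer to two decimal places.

At the listener: L_A = 99.5 − 20·log₁₀(3.8) = 87.904 dB; L_B = 89.3 − 20·log₁₀(6.3) = 73.313 dB.
Combined: 10·log₁₀(10^(87.904/10)+10^(73.313/10)) = 88.05 dB SPL.

88.05 dB SPL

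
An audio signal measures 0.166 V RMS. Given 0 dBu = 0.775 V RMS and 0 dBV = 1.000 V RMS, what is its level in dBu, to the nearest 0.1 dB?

dBu = 20·log₁₀(V / 0.775 V).
20·log₁₀(0.166/0.775) = -13.4 dBu.

-13.4 dBu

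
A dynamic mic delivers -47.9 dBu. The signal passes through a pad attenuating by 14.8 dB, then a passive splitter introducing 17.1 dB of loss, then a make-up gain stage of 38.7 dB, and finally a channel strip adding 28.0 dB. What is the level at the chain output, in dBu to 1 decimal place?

-13.1 dBu

In dB, series stages simply add:
-47.9 − 14.8 − 17.1 + 38.7 + 28.0 = -13.1 dBu.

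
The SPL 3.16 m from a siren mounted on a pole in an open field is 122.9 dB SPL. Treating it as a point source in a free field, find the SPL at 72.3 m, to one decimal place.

Free-field point source: level drops by 20·log₁₀ of the distance ratio.
ΔL = −20·log₁₀(72.3/3.16) = -27.19 dB, so L₂ = 122.9 + (-27.19) = 95.7 dB SPL.

95.7 dB SPL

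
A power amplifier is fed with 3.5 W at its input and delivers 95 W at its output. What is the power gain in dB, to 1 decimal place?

Power is a power quantity, so gain = 10·log₁₀(P_out/P_in).
10·log₁₀(95/3.5) = 10·log₁₀(27.14) = 14.3 dB.

14.3 dB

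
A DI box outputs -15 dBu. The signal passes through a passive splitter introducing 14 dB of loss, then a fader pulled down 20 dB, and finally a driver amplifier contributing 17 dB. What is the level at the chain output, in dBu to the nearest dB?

In dB, series stages simply add:
-15 − 14 − 20 + 17 = -32 dBu.

-32 dBu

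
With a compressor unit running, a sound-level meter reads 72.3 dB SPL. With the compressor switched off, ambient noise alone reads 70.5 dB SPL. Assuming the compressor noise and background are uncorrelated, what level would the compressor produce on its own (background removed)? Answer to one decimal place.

Background correction is a power subtraction:
L_src = 10·log₁₀(10^(72.3/10) − 10^(70.5/10)) = 10·log₁₀(5762000) = 67.6 dB SPL.

67.6 dB SPL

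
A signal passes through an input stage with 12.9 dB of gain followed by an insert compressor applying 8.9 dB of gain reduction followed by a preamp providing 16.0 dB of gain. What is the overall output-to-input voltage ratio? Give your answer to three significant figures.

Net gain = 12.9 + (−8.9) + 16.0 = 20.0 dB.
Voltage ratio = 10^(20.0/20) = 10.0.

10.0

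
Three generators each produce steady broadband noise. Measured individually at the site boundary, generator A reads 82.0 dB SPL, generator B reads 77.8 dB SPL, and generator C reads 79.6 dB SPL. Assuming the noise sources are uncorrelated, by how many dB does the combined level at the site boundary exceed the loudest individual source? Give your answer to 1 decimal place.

2.9 dB

Uncorrelated sources add in intensity (power), not in dB.
L_total = 10·log₁₀(10^(82.0/10) + 10^(77.8/10) + 10^(79.6/10)) = 84.91 dB SPL.
Excess over the loudest (82.0 dB): 84.91 − 82.0 = 2.9 dB.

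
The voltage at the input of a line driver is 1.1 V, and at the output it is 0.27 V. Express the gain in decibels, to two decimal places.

For a voltage ratio, dB = 20·log₁₀(V₂/V₁).
20·log₁₀(0.27/1.1) = 20·log₁₀(0.2455) = -12.20 dB.

-12.20 dB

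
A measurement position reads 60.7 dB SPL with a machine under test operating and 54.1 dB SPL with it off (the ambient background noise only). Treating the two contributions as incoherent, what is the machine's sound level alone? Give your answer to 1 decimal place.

Background correction is a power subtraction:
L_src = 10·log₁₀(10^(60.7/10) − 10^(54.1/10)) = 10·log₁₀(917900) = 59.6 dB SPL.

59.6 dB SPL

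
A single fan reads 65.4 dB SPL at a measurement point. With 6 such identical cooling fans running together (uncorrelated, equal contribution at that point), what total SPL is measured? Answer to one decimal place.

6 equal incoherent sources raise the level by 10·log₁₀(6) = 7.78 dB.
L_total = 65.4 + 7.78 = 73.2 dB SPL.

73.2 dB SPL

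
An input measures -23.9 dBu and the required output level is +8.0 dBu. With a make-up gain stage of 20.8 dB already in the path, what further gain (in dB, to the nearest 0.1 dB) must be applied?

11.1 dB

The required make-up gain is the shortfall in the dB sum.
G = +8.0 − (-23.9) − 20.8 = 11.1 dB.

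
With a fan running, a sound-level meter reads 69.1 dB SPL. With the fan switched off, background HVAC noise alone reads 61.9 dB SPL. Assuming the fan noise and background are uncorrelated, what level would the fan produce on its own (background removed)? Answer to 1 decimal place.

Background correction is a power subtraction:
L_src = 10·log₁₀(10^(69.1/10) − 10^(61.9/10)) = 10·log₁₀(6579000) = 68.2 dB SPL.

68.2 dB SPL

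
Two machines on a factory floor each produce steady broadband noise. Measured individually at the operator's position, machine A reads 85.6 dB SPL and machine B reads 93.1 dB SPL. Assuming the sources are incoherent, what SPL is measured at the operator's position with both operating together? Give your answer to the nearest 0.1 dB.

93.8 dB SPL

Incoherent sources sum as intensities:
L_total = 10·log₁₀(10^(85.6/10) + 10^(93.1/10)) = 10·log₁₀(2405000000) = 93.8 dB SPL.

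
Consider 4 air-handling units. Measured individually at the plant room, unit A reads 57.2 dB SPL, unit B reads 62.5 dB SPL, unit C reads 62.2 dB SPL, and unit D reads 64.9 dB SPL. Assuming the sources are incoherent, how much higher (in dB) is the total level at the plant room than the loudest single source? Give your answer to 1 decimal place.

Uncorrelated sources add in intensity (power), not in dB.
L_total = 10·log₁₀(10^(57.2/10) + 10^(62.5/10) + 10^(62.2/10) + 10^(64.9/10)) = 68.48 dB SPL.
Excess over the loudest (64.9 dB): 68.48 − 64.9 = 3.6 dB.

3.6 dB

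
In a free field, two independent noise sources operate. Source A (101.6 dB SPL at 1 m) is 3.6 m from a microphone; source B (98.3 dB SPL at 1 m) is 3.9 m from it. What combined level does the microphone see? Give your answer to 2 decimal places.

91.93 dB SPL

At the listener: L_A = 101.6 − 20·log₁₀(3.6) = 90.474 dB; L_B = 98.3 − 20·log₁₀(3.9) = 86.479 dB.
Combined: 10·log₁₀(10^(90.474/10)+10^(86.479/10)) = 91.93 dB SPL.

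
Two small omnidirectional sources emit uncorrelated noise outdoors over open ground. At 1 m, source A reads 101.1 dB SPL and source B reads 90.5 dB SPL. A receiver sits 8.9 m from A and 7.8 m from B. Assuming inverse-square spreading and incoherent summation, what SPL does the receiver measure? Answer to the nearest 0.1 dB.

At the listener: L_A = 101.1 − 20·log₁₀(8.9) = 82.11 dB; L_B = 90.5 − 20·log₁₀(7.8) = 72.66 dB.
Combined: 10·log₁₀(10^(82.11/10)+10^(72.66/10)) = 82.6 dB SPL.

82.6 dB SPL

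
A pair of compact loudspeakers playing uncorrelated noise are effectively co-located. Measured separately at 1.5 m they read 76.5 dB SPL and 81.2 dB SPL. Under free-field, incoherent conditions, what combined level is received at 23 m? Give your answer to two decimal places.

Combined at 1.5 m: 10·log₁₀(10^(76.5/10)+10^(81.2/10)) = 82.467 dB SPL.
Then apply −20·log₁₀(23/1.5) = -23.713 dB → 58.75 dB SPL.

58.75 dB SPL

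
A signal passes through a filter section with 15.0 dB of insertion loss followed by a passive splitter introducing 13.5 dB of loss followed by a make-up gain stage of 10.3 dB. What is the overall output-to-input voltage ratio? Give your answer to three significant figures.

0.123

Net gain = (−15.0) + (−13.5) + 10.3 = -18.2 dB.
Voltage ratio = 10^(-18.2/20) = 0.123.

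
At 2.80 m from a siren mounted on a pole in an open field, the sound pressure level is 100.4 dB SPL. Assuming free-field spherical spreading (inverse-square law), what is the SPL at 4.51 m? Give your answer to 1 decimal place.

96.3 dB SPL

Inverse-square spreading gives ΔL = −20·log₁₀(d₂/d₁).
ΔL = −20·log₁₀(4.51/2.80) = -4.14 dB, so L₂ = 100.4 + (-4.14) = 96.3 dB SPL.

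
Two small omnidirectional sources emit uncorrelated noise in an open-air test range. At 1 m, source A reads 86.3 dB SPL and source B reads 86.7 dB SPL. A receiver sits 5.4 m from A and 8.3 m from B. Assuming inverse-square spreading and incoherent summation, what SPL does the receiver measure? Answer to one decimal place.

73.3 dB SPL

At the listener: L_A = 86.3 − 20·log₁₀(5.4) = 71.65 dB; L_B = 86.7 − 20·log₁₀(8.3) = 68.32 dB.
Combined: 10·log₁₀(10^(71.65/10)+10^(68.32/10)) = 73.3 dB SPL.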